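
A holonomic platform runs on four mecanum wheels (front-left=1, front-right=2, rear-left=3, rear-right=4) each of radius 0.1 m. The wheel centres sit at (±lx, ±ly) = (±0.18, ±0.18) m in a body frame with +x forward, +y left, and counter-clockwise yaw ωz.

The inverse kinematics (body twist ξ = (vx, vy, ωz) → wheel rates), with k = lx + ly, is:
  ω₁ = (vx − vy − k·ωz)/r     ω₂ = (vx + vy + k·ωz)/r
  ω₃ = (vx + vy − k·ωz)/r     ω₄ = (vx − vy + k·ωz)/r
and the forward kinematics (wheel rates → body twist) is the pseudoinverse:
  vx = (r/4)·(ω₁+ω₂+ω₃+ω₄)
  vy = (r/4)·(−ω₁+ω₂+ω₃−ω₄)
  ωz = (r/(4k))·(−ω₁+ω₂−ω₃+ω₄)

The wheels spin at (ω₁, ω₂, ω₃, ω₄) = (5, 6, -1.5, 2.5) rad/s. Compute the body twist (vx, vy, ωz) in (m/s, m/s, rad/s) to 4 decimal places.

k = lx + ly = 0.18 + 0.18 = 0.3600
ω₁+ω₂+ω₃+ω₄ = 12.0000  →  vx = (0.1/4)·12.0000 = 0.3000
−ω₁+ω₂+ω₃−ω₄ = -3.0000  →  vy = (0.1/4)·-3.0000 = -0.0750
−ω₁+ω₂−ω₃+ω₄ = 5.0000  →  ωz = (0.1/1.4400)·5.0000 = 0.3472

(0.3000, -0.0750, 0.3472)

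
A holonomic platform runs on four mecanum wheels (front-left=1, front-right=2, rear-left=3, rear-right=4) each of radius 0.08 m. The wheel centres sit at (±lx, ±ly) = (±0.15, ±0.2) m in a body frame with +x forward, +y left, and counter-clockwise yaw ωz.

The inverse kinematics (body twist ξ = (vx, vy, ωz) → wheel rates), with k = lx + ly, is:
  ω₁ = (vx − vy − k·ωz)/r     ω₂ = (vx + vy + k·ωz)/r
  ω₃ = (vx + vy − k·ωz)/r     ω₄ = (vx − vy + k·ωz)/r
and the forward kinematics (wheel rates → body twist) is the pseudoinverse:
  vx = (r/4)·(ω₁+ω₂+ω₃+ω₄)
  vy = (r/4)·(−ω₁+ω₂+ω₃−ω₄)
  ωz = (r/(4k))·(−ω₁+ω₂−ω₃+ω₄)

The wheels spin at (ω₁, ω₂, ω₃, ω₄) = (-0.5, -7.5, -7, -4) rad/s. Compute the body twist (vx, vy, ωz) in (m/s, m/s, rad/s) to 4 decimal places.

k = lx + ly = 0.15 + 0.2 = 0.3500
ω₁+ω₂+ω₃+ω₄ = -19.0000  →  vx = (0.08/4)·-19.0000 = -0.3800
−ω₁+ω₂+ω₃−ω₄ = -10.0000  →  vy = (0.08/4)·-10.0000 = -0.2000
−ω₁+ω₂−ω₃+ω₄ = -4.0000  →  ωz = (0.08/1.4000)·-4.0000 = -0.2286

(-0.3800, -0.2000, -0.2286)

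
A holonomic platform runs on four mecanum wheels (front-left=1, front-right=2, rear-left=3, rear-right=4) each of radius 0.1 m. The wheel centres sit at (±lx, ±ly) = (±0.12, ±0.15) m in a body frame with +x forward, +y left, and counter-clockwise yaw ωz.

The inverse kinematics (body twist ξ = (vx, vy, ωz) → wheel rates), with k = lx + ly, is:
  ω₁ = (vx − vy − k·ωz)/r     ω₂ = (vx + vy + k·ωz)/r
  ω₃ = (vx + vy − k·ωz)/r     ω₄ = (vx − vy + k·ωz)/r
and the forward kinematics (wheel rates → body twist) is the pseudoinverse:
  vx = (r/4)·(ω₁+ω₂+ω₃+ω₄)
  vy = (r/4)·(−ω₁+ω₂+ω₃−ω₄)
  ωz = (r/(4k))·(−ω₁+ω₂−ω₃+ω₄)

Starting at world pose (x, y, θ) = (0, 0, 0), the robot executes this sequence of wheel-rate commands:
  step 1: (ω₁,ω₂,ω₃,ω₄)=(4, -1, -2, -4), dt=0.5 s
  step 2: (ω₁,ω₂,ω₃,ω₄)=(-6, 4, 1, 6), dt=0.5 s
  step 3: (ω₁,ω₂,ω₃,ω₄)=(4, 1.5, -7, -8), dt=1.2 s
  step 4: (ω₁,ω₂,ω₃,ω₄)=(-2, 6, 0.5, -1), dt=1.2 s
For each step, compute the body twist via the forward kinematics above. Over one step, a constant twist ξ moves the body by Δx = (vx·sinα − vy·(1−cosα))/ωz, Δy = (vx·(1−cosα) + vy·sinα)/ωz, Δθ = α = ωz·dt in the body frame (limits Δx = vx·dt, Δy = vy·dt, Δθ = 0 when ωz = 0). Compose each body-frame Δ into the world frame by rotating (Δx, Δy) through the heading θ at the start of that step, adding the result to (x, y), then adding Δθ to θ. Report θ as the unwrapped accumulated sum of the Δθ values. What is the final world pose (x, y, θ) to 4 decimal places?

(-0.2510, 0.2354, 0.7037)

step 1: ξ=(vx,vy,ωz)=(-0.0750, -0.0750, -0.6481), dt=0.5 → body Δ=(-0.0429, -0.0308, -0.3241) → world pose (-0.0429, -0.0308, -0.3241)
step 2: ξ=(vx,vy,ωz)=(0.1250, 0.1250, 1.3889), dt=0.5 → body Δ=(0.0368, 0.0784, 0.6944) → world pose (0.0169, 0.0318, 0.3704)
step 3: ξ=(vx,vy,ωz)=(-0.2375, -0.0375, -0.3241), dt=1.2 → body Δ=(-0.2865, 0.0108, -0.3889) → world pose (-0.2541, -0.0618, -0.0185)
step 4: ξ=(vx,vy,ωz)=(0.0875, 0.2375, 0.6019), dt=1.2 → body Δ=(-0.0024, 0.2972, 0.7222) → world pose (-0.2510, 0.2354, 0.7037)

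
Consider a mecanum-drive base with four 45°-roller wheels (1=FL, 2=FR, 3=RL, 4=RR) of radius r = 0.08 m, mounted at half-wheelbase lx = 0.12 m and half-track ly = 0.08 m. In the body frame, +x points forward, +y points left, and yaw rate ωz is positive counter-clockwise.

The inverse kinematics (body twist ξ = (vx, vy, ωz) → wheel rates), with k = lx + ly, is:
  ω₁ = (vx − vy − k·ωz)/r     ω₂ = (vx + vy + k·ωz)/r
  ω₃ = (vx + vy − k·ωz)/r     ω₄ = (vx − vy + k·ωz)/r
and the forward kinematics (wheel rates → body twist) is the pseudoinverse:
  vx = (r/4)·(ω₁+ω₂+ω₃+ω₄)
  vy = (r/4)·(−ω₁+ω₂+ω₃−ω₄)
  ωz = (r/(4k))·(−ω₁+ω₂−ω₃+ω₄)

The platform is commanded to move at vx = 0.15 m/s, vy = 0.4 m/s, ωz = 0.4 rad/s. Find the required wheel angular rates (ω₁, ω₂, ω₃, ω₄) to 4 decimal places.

k = lx + ly = 0.12 + 0.08 = 0.2000;  k·ωz = 0.2000·0.4 = 0.0800
ω₁ (FL) = (vx − vy − k·ωz)/r = -0.3300/0.08 = -4.1250
ω₂ (FR) = (vx + vy + k·ωz)/r = 0.6300/0.08 = 7.8750
ω₃ (RL) = (vx + vy − k·ωz)/r = 0.4700/0.08 = 5.8750
ω₄ (RR) = (vx − vy + k·ωz)/r = -0.1700/0.08 = -2.1250

(-4.1250, 7.8750, 5.8750, -2.1250)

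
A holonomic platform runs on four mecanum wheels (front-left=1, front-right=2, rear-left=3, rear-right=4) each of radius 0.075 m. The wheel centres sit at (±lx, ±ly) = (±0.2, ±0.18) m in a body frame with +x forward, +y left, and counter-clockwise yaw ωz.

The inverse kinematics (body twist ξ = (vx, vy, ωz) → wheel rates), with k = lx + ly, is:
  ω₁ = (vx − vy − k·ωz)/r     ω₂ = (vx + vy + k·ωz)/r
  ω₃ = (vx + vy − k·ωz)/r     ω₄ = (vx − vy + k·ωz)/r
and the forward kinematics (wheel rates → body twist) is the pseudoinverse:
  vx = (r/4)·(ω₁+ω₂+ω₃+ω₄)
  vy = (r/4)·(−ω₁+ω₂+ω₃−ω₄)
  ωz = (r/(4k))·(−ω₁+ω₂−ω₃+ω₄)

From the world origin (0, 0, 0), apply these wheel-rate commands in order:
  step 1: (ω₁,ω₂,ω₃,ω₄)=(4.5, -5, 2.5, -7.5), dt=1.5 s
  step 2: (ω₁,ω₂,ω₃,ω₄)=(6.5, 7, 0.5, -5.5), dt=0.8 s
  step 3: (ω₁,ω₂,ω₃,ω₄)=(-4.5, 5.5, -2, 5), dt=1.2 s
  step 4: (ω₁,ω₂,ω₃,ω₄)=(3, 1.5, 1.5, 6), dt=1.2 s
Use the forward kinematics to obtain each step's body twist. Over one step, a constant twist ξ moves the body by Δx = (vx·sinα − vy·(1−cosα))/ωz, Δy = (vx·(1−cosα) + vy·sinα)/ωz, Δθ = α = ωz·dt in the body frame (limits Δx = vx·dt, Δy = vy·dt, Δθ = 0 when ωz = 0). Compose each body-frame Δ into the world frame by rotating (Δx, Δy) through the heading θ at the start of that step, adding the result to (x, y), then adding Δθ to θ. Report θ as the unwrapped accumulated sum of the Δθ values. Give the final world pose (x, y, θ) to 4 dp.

(0.2514, -0.3334, -0.4762)

step 1: ξ=(vx,vy,ωz)=(-0.1031, 0.0094, -0.9622), dt=1.5 → body Δ=(-0.0978, 0.1032, -1.4433) → world pose (-0.0978, 0.1032, -1.4433)
step 2: ξ=(vx,vy,ωz)=(0.1594, 0.1219, -0.2714), dt=0.8 → body Δ=(0.1370, 0.0829, -0.2171) → world pose (0.0019, -0.0222, -1.6604)
step 3: ξ=(vx,vy,ωz)=(0.0750, 0.0562, 0.8388), dt=1.2 → body Δ=(0.0444, 0.0983, 1.0066) → world pose (0.0958, -0.0751, -0.6538)
step 4: ξ=(vx,vy,ωz)=(0.2250, -0.1125, 0.1480), dt=1.2 → body Δ=(0.2805, -0.1104, 0.1776) → world pose (0.2514, -0.3334, -0.4762)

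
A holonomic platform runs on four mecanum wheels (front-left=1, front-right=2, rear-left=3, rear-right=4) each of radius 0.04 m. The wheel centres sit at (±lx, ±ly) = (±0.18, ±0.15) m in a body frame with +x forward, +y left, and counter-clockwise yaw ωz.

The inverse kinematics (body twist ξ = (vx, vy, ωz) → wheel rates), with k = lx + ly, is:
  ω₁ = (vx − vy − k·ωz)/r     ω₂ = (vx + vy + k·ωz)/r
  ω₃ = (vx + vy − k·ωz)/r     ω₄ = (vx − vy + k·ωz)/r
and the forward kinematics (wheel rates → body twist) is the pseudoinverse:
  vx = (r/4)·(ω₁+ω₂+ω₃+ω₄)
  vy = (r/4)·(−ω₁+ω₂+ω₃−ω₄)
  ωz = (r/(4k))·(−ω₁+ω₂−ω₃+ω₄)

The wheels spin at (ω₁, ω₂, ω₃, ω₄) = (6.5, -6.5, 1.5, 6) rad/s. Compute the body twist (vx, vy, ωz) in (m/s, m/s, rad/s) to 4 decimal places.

(0.0750, -0.1750, -0.2576)

k = lx + ly = 0.18 + 0.15 = 0.3300
ω₁+ω₂+ω₃+ω₄ = 7.5000  →  vx = (0.04/4)·7.5000 = 0.0750
−ω₁+ω₂+ω₃−ω₄ = -17.5000  →  vy = (0.04/4)·-17.5000 = -0.1750
−ω₁+ω₂−ω₃+ω₄ = -8.5000  →  ωz = (0.04/1.3200)·-8.5000 = -0.2576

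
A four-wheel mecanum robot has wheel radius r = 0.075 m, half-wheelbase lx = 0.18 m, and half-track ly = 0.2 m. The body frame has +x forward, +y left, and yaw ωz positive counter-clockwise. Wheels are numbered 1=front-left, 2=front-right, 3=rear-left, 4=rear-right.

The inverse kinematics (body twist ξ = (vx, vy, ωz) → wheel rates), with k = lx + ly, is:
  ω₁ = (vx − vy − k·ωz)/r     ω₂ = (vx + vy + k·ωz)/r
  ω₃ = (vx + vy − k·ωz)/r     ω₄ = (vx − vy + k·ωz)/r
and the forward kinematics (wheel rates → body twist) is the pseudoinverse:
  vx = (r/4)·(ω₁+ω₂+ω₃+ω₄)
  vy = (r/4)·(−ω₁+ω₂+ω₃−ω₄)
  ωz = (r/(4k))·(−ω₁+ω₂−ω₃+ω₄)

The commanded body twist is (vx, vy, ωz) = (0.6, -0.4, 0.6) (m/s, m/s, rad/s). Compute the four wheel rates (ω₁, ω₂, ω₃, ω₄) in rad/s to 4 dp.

(10.2933, 5.7067, -0.3733, 16.3733)

k = lx + ly = 0.18 + 0.2 = 0.3800;  k·ωz = 0.3800·0.6 = 0.2280
ω₁ (FL) = (vx − vy − k·ωz)/r = 0.7720/0.075 = 10.2933
ω₂ (FR) = (vx + vy + k·ωz)/r = 0.4280/0.075 = 5.7067
ω₃ (RL) = (vx + vy − k·ωz)/r = -0.0280/0.075 = -0.3733
ω₄ (RR) = (vx − vy + k·ωz)/r = 1.2280/0.075 = 16.3733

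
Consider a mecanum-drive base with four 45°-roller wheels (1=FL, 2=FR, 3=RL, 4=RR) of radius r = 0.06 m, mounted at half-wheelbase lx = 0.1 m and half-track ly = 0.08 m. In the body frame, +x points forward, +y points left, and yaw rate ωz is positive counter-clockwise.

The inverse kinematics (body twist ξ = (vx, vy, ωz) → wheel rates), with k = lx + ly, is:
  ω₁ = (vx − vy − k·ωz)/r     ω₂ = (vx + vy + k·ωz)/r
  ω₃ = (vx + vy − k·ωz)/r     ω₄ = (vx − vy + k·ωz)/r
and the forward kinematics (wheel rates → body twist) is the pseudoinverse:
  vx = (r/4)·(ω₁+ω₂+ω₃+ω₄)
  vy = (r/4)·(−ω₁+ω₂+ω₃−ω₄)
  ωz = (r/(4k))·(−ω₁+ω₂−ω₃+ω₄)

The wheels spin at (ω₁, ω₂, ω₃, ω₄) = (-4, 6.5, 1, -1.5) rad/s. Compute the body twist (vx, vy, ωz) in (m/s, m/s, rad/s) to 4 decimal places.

k = lx + ly = 0.1 + 0.08 = 0.1800
ω₁+ω₂+ω₃+ω₄ = 2.0000  →  vx = (0.06/4)·2.0000 = 0.0300
−ω₁+ω₂+ω₃−ω₄ = 13.0000  →  vy = (0.06/4)·13.0000 = 0.1950
−ω₁+ω₂−ω₃+ω₄ = 8.0000  →  ωz = (0.06/0.7200)·8.0000 = 0.6667

(0.0300, 0.1950, 0.6667)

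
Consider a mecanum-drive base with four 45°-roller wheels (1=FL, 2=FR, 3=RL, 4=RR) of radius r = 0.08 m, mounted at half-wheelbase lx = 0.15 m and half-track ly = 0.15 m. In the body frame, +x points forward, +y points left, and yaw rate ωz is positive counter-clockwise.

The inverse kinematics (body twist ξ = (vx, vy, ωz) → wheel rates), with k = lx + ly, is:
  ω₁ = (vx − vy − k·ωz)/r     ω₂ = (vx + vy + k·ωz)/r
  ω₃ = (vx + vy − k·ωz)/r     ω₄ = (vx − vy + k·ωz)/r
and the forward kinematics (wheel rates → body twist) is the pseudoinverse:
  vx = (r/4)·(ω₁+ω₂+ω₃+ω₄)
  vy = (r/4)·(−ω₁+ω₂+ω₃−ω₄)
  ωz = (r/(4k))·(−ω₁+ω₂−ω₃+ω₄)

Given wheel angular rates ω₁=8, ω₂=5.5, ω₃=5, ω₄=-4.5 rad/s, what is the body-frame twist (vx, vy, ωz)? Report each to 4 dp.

k = lx + ly = 0.15 + 0.15 = 0.3000
ω₁+ω₂+ω₃+ω₄ = 14.0000  →  vx = (0.08/4)·14.0000 = 0.2800
−ω₁+ω₂+ω₃−ω₄ = 7.0000  →  vy = (0.08/4)·7.0000 = 0.1400
−ω₁+ω₂−ω₃+ω₄ = -12.0000  →  ωz = (0.08/1.2000)·-12.0000 = -0.8000

(0.2800, 0.1400, -0.8000)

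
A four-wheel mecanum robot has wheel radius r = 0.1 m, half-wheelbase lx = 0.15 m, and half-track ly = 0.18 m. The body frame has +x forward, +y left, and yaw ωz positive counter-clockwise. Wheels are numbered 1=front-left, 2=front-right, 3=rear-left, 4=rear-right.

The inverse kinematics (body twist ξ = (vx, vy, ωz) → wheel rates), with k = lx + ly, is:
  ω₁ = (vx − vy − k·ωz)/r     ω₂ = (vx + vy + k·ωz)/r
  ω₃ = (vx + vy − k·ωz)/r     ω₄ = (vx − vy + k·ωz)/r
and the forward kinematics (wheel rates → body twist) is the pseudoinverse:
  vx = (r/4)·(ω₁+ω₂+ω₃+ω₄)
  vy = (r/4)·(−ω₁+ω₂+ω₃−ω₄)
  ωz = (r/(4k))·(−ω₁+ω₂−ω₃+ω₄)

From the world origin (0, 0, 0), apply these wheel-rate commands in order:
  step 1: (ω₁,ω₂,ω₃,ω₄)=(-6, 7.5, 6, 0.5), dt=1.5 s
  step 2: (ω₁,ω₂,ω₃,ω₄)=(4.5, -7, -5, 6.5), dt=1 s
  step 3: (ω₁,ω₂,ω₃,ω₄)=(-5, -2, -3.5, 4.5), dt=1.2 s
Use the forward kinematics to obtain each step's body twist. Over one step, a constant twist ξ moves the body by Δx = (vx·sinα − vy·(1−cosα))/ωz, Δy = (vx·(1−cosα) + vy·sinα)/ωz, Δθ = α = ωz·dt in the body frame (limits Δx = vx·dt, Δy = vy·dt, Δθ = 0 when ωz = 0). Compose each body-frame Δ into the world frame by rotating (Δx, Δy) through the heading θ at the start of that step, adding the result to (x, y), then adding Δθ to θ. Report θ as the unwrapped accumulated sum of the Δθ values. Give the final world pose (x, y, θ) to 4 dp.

(0.5106, 0.1790, 1.9091)

step 1: ξ=(vx,vy,ωz)=(0.2000, 0.4750, 0.6061), dt=1.5 → body Δ=(-0.0418, 0.7456, 0.9091) → world pose (-0.0418, 0.7456, 0.9091)
step 2: ξ=(vx,vy,ωz)=(-0.0250, -0.5750, 0.0000), dt=1.0 → body Δ=(-0.0250, -0.5750, 0.0000) → world pose (0.3965, 0.3725, 0.9091)
step 3: ξ=(vx,vy,ωz)=(-0.1500, -0.1250, 0.8333), dt=1.2 → body Δ=(-0.0825, -0.2090, 1.0000) → world pose (0.5106, 0.1790, 1.9091)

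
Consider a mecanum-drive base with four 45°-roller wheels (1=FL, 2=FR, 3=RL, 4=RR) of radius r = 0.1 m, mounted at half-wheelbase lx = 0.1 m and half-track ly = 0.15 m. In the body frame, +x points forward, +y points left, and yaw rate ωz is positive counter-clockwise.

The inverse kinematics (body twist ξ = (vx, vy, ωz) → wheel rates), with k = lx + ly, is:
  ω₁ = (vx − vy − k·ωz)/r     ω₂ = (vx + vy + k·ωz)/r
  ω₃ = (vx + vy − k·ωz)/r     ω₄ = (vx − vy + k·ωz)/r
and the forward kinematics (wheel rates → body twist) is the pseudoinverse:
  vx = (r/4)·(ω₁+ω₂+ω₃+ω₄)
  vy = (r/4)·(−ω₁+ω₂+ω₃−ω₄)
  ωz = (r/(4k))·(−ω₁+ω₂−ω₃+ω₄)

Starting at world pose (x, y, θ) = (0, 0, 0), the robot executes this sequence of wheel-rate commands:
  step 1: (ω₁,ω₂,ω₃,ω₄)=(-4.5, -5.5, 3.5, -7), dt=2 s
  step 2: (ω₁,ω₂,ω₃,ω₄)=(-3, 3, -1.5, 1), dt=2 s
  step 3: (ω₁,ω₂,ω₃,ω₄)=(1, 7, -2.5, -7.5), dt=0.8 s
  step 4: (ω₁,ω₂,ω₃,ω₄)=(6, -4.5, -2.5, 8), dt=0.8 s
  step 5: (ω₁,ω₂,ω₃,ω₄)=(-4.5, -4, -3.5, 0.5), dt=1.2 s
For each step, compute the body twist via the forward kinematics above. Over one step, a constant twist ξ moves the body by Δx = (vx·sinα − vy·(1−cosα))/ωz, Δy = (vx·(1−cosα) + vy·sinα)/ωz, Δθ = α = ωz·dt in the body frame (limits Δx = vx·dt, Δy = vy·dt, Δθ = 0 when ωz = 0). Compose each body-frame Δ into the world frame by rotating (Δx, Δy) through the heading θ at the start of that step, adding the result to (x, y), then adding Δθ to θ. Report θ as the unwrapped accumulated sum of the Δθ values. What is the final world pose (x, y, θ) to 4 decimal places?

step 1: ξ=(vx,vy,ωz)=(-0.3375, 0.2375, -1.1500), dt=2.0 → body Δ=(0.1253, 0.6430, -2.3000) → world pose (0.1253, 0.6430, -2.3000)
step 2: ξ=(vx,vy,ωz)=(-0.0125, 0.0875, 0.8500), dt=2.0 → body Δ=(-0.1308, 0.0855, 1.7000) → world pose (0.2762, 0.6836, -0.6000)
step 3: ξ=(vx,vy,ωz)=(-0.0500, 0.2750, 0.1000), dt=0.8 → body Δ=(-0.0488, 0.2182, 0.0800) → world pose (0.3591, 0.8912, -0.5200)
step 4: ξ=(vx,vy,ωz)=(0.1750, -0.5250, 0.0000), dt=0.8 → body Δ=(0.1400, -0.4200, 0.0000) → world pose (0.2719, 0.4571, -0.5200)
step 5: ξ=(vx,vy,ωz)=(-0.2875, -0.0875, 0.4500), dt=1.2 → body Δ=(-0.3008, -0.1909, 0.5400) → world pose (-0.0840, 0.4410, 0.0200)

(-0.0840, 0.4410, 0.0200)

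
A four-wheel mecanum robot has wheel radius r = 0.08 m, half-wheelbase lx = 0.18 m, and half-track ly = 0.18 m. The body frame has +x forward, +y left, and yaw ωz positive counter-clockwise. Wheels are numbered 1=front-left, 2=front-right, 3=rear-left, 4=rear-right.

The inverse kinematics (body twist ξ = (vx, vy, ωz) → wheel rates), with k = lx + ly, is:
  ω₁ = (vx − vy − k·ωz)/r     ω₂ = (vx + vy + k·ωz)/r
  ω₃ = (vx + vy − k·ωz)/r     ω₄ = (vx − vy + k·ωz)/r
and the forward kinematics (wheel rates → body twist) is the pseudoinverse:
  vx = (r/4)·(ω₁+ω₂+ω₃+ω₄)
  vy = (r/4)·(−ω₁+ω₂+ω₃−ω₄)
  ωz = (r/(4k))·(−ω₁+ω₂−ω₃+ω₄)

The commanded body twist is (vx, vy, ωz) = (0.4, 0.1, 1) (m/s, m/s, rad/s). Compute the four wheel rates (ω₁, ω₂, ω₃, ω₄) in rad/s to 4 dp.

(-0.7500, 10.7500, 1.7500, 8.2500)

k = lx + ly = 0.18 + 0.18 = 0.3600;  k·ωz = 0.3600·1 = 0.3600
ω₁ (FL) = (vx − vy − k·ωz)/r = -0.0600/0.08 = -0.7500
ω₂ (FR) = (vx + vy + k·ωz)/r = 0.8600/0.08 = 10.7500
ω₃ (RL) = (vx + vy − k·ωz)/r = 0.1400/0.08 = 1.7500
ω₄ (RR) = (vx − vy + k·ωz)/r = 0.6600/0.08 = 8.2500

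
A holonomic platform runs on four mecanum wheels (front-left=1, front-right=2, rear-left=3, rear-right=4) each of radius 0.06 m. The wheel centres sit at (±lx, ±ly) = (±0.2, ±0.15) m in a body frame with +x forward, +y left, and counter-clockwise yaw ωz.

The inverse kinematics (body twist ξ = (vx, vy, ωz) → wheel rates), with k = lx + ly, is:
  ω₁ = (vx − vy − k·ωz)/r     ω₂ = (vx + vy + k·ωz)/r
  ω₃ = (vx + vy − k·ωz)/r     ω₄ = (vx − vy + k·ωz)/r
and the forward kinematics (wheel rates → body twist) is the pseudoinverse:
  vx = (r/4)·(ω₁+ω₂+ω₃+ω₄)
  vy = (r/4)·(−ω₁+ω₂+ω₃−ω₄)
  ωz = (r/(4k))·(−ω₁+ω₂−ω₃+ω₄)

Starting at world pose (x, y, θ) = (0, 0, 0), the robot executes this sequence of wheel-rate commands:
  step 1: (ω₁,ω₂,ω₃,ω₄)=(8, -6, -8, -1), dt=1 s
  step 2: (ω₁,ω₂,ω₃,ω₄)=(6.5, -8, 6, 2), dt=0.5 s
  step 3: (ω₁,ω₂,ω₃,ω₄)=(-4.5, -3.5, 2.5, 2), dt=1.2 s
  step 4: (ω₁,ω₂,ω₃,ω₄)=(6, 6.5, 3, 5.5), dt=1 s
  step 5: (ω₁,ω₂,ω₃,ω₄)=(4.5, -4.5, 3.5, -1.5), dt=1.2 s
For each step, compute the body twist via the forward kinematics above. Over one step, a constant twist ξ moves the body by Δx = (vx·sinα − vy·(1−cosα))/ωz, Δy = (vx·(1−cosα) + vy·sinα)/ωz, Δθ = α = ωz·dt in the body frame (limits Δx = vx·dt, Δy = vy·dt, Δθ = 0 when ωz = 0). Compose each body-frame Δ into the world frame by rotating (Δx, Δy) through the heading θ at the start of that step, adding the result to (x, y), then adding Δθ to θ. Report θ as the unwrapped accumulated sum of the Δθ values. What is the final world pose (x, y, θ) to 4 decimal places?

step 1: ξ=(vx,vy,ωz)=(-0.1050, -0.3150, -0.3000), dt=1.0 → body Δ=(-0.1503, -0.2947, -0.3000) → world pose (-0.1503, -0.2947, -0.3000)
step 2: ξ=(vx,vy,ωz)=(0.0975, -0.1575, -0.7929), dt=0.5 → body Δ=(0.0321, -0.0862, -0.3964) → world pose (-0.1452, -0.3865, -0.6964)
step 3: ξ=(vx,vy,ωz)=(-0.0525, 0.0225, 0.0214), dt=1.2 → body Δ=(-0.0633, 0.0262, 0.0257) → world pose (-0.1770, -0.3258, -0.6707)
step 4: ξ=(vx,vy,ωz)=(0.3150, -0.0300, 0.1286), dt=1.0 → body Δ=(0.3161, -0.0097, 0.1286) → world pose (0.0646, -0.5299, -0.5421)
step 5: ξ=(vx,vy,ωz)=(0.0300, -0.0600, -0.6000), dt=1.2 → body Δ=(0.0081, -0.0783, -0.7200) → world pose (0.0312, -0.6012, -1.2621)

(0.0312, -0.6012, -1.2621)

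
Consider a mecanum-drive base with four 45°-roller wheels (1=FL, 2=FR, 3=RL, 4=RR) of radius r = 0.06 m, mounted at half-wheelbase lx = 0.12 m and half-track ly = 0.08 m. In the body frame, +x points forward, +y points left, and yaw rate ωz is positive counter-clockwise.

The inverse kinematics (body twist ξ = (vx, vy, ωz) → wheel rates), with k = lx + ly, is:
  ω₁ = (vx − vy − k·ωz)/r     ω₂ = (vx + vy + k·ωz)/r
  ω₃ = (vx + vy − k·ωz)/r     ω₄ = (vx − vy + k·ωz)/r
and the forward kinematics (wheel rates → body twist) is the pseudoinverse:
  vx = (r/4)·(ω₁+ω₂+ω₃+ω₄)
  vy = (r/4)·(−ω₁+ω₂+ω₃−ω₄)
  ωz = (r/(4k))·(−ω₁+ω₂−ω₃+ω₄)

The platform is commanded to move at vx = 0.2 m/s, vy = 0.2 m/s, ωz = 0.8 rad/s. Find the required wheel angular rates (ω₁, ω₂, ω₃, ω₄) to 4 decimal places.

(-2.6667, 9.3333, 4.0000, 2.6667)

k = lx + ly = 0.12 + 0.08 = 0.2000;  k·ωz = 0.2000·0.8 = 0.1600
ω₁ (FL) = (vx − vy − k·ωz)/r = -0.1600/0.06 = -2.6667
ω₂ (FR) = (vx + vy + k·ωz)/r = 0.5600/0.06 = 9.3333
ω₃ (RL) = (vx + vy − k·ωz)/r = 0.2400/0.06 = 4.0000
ω₄ (RR) = (vx − vy + k·ωz)/r = 0.1600/0.06 = 2.6667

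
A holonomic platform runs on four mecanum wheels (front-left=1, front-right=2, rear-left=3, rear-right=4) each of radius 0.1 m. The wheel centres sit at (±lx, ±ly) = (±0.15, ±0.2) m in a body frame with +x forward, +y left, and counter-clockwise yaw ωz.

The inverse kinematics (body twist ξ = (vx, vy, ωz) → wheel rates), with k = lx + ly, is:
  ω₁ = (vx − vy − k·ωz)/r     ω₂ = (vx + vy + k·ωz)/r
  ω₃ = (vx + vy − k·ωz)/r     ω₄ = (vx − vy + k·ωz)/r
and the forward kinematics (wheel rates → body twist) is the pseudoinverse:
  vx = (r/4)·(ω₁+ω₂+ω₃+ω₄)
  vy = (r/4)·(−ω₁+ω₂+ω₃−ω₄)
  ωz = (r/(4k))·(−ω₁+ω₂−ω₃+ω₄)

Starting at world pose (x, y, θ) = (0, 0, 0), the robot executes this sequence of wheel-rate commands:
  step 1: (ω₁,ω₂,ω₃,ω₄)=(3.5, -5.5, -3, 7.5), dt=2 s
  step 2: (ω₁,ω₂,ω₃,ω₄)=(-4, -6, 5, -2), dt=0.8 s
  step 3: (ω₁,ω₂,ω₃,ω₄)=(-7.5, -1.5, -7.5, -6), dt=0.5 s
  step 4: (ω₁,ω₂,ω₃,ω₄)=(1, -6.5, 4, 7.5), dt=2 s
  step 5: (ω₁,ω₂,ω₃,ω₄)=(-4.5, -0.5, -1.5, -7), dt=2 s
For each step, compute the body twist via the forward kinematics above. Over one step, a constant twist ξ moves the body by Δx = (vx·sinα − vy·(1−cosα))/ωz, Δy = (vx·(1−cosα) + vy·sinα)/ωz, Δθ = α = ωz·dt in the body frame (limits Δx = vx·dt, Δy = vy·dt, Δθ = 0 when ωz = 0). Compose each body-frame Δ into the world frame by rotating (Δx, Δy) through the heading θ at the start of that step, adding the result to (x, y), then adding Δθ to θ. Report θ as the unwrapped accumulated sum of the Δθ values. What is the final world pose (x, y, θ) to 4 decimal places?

(-0.2630, -0.5568, -0.8179)

step 1: ξ=(vx,vy,ωz)=(0.0625, -0.4875, 0.1071), dt=2.0 → body Δ=(0.2281, -0.9542, 0.2143) → world pose (0.2281, -0.9542, 0.2143)
step 2: ξ=(vx,vy,ωz)=(-0.1750, 0.1250, -0.6429), dt=0.8 → body Δ=(-0.1088, 0.1309, -0.5143) → world pose (0.0940, -0.8495, -0.3000)
step 3: ξ=(vx,vy,ωz)=(-0.5625, 0.1125, 0.5357), dt=0.5 → body Δ=(-0.2854, 0.0181, 0.2679) → world pose (-0.1733, -0.7478, -0.0321)
step 4: ξ=(vx,vy,ωz)=(0.1500, -0.2750, -0.2857), dt=2.0 → body Δ=(0.1310, -0.6040, -0.5714) → world pose (-0.0617, -1.3557, -0.6036)
step 5: ξ=(vx,vy,ωz)=(-0.3375, 0.2375, -0.1071), dt=2.0 → body Δ=(-0.6191, 0.5434, -0.2143) → world pose (-0.2630, -0.5568, -0.8179)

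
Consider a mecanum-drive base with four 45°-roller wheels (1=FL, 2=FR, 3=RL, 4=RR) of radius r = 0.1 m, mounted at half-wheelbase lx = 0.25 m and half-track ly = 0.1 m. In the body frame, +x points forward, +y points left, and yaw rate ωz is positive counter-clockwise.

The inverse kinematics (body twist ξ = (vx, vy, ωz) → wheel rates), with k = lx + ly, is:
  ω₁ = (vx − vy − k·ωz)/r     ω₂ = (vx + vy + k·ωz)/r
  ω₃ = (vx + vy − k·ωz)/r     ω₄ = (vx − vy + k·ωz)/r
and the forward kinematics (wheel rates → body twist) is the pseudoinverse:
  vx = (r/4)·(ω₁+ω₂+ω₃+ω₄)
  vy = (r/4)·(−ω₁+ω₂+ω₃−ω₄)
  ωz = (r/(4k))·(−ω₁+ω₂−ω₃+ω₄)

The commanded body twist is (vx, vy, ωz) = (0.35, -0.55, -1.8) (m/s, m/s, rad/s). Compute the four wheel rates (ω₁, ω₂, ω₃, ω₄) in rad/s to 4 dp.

k = lx + ly = 0.25 + 0.1 = 0.3500;  k·ωz = 0.3500·-1.8 = -0.6300
ω₁ (FL) = (vx − vy − k·ωz)/r = 1.5300/0.1 = 15.3000
ω₂ (FR) = (vx + vy + k·ωz)/r = -0.8300/0.1 = -8.3000
ω₃ (RL) = (vx + vy − k·ωz)/r = 0.4300/0.1 = 4.3000
ω₄ (RR) = (vx − vy + k·ωz)/r = 0.2700/0.1 = 2.7000

(15.3000, -8.3000, 4.3000, 2.7000)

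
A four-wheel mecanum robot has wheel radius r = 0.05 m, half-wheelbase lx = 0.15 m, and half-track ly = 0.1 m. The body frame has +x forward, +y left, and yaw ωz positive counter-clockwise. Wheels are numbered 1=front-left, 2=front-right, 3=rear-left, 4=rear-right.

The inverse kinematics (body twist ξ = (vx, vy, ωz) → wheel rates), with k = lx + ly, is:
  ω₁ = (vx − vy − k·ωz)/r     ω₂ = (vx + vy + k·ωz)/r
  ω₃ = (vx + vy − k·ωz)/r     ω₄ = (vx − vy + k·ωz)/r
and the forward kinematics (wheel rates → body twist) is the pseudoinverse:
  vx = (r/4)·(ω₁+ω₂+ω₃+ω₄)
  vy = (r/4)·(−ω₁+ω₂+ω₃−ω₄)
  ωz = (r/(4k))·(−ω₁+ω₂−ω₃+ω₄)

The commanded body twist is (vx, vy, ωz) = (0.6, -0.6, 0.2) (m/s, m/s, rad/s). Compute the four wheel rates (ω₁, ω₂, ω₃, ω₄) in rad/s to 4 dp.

k = lx + ly = 0.15 + 0.1 = 0.2500;  k·ωz = 0.2500·0.2 = 0.0500
ω₁ (FL) = (vx − vy − k·ωz)/r = 1.1500/0.05 = 23.0000
ω₂ (FR) = (vx + vy + k·ωz)/r = 0.0500/0.05 = 1.0000
ω₃ (RL) = (vx + vy − k·ωz)/r = -0.0500/0.05 = -1.0000
ω₄ (RR) = (vx − vy + k·ωz)/r = 1.2500/0.05 = 25.0000

(23.0000, 1.0000, -1.0000, 25.0000)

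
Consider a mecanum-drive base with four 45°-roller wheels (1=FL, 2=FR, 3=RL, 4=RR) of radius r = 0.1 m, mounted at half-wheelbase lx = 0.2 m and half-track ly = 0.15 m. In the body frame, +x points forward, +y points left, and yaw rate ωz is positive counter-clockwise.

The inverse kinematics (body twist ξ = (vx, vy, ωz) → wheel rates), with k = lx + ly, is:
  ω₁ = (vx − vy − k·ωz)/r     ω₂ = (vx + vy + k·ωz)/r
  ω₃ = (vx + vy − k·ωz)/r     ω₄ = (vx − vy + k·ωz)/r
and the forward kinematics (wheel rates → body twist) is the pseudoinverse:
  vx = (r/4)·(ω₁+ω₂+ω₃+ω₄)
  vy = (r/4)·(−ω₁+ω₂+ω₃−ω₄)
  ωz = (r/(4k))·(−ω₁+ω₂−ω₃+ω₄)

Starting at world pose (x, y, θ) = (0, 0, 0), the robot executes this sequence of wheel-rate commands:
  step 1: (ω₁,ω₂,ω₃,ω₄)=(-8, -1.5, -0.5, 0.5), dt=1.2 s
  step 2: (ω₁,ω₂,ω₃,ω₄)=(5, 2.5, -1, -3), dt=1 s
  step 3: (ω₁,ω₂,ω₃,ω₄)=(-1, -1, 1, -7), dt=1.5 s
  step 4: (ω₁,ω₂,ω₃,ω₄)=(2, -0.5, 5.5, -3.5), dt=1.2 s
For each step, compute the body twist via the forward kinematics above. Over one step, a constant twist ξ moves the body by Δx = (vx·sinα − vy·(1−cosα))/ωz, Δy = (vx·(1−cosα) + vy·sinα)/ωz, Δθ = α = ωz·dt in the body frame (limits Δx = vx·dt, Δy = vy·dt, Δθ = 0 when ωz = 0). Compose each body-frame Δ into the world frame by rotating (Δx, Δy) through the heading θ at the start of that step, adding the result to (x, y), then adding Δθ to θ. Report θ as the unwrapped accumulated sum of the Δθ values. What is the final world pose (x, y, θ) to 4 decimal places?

(-0.2798, 0.4253, -1.5214)

step 1: ξ=(vx,vy,ωz)=(-0.2375, 0.1375, 0.5357), dt=1.2 → body Δ=(-0.3170, 0.0654, 0.6429) → world pose (-0.3170, 0.0654, 0.6429)
step 2: ξ=(vx,vy,ωz)=(0.0875, -0.0125, -0.3214), dt=1.0 → body Δ=(0.0840, -0.0262, -0.3214) → world pose (-0.2340, 0.0947, 0.3214)
step 3: ξ=(vx,vy,ωz)=(-0.2000, 0.2000, -0.5714), dt=1.5 → body Δ=(-0.1437, 0.3855, -0.8571) → world pose (-0.4922, 0.4151, -0.5357)
step 4: ξ=(vx,vy,ωz)=(0.0875, 0.1625, -0.8214), dt=1.2 → body Δ=(0.1774, 0.1172, -0.9857) → world pose (-0.2798, 0.4253, -1.5214)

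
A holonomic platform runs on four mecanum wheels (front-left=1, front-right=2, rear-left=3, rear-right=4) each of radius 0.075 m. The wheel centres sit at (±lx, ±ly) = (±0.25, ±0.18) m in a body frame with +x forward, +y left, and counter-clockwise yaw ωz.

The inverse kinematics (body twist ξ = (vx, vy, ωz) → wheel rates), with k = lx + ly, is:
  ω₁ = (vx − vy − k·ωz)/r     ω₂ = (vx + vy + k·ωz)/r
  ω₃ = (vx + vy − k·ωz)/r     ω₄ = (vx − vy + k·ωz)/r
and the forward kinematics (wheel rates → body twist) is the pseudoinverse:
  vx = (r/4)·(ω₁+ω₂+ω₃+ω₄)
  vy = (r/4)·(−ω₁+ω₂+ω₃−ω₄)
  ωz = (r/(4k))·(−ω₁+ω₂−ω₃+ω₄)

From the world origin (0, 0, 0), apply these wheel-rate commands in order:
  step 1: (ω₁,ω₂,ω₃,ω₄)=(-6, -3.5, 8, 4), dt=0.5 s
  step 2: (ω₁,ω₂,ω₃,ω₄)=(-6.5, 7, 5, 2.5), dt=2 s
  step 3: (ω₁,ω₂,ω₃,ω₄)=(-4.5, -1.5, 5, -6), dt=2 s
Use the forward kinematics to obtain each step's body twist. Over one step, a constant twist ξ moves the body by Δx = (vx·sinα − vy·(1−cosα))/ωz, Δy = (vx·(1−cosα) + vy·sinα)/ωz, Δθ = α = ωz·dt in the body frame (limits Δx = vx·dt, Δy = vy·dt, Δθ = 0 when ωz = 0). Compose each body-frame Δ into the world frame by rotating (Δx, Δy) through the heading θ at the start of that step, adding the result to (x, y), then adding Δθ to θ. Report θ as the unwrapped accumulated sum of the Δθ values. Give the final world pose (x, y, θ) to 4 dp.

(-0.4612, 0.9963, 0.2289)

step 1: ξ=(vx,vy,ωz)=(0.0469, 0.1219, -0.0654), dt=0.5 → body Δ=(0.0244, 0.0605, -0.0327) → world pose (0.0244, 0.0605, -0.0327)
step 2: ξ=(vx,vy,ωz)=(0.1500, 0.3000, 0.4797), dt=2.0 → body Δ=(-0.0103, 0.6453, 0.9593) → world pose (0.0352, 0.7058, 0.9266)
step 3: ξ=(vx,vy,ωz)=(-0.1312, 0.2625, -0.3488), dt=2.0 → body Δ=(-0.0659, 0.5713, -0.6977) → world pose (-0.4612, 0.9963, 0.2289)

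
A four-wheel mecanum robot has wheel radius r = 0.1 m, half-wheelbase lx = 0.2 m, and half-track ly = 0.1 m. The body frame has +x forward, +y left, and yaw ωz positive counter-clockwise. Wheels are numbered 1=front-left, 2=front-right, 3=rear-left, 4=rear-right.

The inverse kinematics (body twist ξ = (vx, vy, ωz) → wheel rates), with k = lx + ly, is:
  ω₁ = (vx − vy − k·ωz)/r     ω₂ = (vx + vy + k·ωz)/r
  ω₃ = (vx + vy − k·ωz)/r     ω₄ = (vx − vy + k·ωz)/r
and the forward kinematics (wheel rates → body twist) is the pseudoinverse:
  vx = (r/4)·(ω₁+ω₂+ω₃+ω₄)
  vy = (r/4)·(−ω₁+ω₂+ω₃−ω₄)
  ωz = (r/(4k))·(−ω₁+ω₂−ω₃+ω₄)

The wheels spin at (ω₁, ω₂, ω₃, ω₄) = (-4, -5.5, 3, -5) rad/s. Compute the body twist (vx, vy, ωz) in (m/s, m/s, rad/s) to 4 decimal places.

(-0.2875, 0.1625, -0.7917)

k = lx + ly = 0.2 + 0.1 = 0.3000
ω₁+ω₂+ω₃+ω₄ = -11.5000  →  vx = (0.1/4)·-11.5000 = -0.2875
−ω₁+ω₂+ω₃−ω₄ = 6.5000  →  vy = (0.1/4)·6.5000 = 0.1625
−ω₁+ω₂−ω₃+ω₄ = -9.5000  →  ωz = (0.1/1.2000)·-9.5000 = -0.7917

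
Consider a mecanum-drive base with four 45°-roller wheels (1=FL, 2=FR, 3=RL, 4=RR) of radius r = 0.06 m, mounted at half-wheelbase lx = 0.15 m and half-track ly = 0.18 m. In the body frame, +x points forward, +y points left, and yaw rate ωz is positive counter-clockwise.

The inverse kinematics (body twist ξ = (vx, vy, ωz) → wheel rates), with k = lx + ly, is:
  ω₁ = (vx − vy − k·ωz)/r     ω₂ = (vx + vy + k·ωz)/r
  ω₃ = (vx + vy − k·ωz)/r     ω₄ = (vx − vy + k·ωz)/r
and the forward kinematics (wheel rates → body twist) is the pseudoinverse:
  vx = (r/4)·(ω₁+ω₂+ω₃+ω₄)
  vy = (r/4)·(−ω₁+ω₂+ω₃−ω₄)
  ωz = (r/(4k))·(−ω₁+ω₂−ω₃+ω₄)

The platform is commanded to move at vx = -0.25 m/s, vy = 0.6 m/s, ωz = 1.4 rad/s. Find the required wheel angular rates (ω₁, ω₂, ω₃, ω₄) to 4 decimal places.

k = lx + ly = 0.15 + 0.18 = 0.3300;  k·ωz = 0.3300·1.4 = 0.4620
ω₁ (FL) = (vx − vy − k·ωz)/r = -1.3120/0.06 = -21.8667
ω₂ (FR) = (vx + vy + k·ωz)/r = 0.8120/0.06 = 13.5333
ω₃ (RL) = (vx + vy − k·ωz)/r = -0.1120/0.06 = -1.8667
ω₄ (RR) = (vx − vy + k·ωz)/r = -0.3880/0.06 = -6.4667

(-21.8667, 13.5333, -1.8667, -6.4667)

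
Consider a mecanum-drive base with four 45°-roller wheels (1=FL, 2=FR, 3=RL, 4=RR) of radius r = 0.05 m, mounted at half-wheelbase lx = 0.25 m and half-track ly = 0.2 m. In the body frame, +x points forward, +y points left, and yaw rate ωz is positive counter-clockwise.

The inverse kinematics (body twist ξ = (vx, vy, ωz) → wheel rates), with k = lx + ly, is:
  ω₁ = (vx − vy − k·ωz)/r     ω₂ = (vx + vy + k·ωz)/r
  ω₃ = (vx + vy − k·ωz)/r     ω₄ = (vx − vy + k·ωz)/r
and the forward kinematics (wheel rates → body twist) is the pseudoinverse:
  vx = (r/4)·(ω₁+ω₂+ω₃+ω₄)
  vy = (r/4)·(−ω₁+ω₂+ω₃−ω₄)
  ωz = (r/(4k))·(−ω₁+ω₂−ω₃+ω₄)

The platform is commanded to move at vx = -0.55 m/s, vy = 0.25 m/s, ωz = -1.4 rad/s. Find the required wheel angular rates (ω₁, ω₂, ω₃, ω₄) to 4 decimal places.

(-3.4000, -18.6000, 6.6000, -28.6000)

k = lx + ly = 0.25 + 0.2 = 0.4500;  k·ωz = 0.4500·-1.4 = -0.6300
ω₁ (FL) = (vx − vy − k·ωz)/r = -0.1700/0.05 = -3.4000
ω₂ (FR) = (vx + vy + k·ωz)/r = -0.9300/0.05 = -18.6000
ω₃ (RL) = (vx + vy − k·ωz)/r = 0.3300/0.05 = 6.6000
ω₄ (RR) = (vx − vy + k·ωz)/r = -1.4300/0.05 = -28.6000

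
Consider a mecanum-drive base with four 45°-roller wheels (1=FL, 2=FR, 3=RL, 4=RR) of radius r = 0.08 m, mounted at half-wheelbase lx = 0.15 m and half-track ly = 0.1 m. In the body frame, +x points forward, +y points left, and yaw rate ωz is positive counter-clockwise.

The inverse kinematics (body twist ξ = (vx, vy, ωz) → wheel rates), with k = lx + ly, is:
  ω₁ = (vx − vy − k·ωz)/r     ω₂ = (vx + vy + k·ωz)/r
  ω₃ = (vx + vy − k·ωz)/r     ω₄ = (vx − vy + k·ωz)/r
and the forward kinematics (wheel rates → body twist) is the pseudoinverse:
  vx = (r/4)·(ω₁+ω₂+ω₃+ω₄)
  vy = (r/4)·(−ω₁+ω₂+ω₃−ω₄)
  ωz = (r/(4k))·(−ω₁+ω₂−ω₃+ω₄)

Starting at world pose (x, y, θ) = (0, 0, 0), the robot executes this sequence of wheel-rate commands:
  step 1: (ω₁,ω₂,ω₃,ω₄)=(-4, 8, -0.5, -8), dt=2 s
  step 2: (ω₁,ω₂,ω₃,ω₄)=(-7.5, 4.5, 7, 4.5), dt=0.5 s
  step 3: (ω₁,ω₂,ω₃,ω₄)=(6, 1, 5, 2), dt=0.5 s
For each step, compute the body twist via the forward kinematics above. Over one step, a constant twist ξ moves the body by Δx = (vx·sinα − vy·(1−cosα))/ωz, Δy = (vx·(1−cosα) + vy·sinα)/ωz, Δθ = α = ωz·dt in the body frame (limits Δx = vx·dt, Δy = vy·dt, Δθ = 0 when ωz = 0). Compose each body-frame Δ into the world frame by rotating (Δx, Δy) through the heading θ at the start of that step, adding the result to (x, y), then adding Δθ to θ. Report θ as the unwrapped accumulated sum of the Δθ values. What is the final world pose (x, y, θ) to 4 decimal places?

step 1: ξ=(vx,vy,ωz)=(-0.0900, 0.3900, 0.3600), dt=2.0 → body Δ=(-0.4337, 0.6523, 0.7200) → world pose (-0.4337, 0.6523, 0.7200)
step 2: ξ=(vx,vy,ωz)=(0.1700, 0.2900, 0.7600), dt=0.5 → body Δ=(0.0557, 0.1575, 0.3800) → world pose (-0.4957, 0.8074, 1.1000)
step 3: ξ=(vx,vy,ωz)=(0.2800, -0.0400, -0.6400), dt=0.5 → body Δ=(0.1345, -0.0419, -0.3200) → world pose (-0.3974, 0.9083, 0.7800)

(-0.3974, 0.9083, 0.7800)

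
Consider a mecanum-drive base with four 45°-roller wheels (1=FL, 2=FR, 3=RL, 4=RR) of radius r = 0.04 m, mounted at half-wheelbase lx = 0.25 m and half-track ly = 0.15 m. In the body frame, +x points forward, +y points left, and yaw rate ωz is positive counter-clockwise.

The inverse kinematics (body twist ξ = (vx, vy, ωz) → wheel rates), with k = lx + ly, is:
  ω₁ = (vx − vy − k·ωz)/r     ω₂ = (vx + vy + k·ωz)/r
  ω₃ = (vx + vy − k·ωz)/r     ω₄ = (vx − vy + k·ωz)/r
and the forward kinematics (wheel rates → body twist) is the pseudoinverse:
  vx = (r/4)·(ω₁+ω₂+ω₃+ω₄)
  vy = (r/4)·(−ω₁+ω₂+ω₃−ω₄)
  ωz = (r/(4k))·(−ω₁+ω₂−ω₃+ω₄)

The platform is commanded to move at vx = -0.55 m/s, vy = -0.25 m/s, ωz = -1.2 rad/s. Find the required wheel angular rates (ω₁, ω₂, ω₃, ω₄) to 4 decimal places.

k = lx + ly = 0.25 + 0.15 = 0.4000;  k·ωz = 0.4000·-1.2 = -0.4800
ω₁ (FL) = (vx − vy − k·ωz)/r = 0.1800/0.04 = 4.5000
ω₂ (FR) = (vx + vy + k·ωz)/r = -1.2800/0.04 = -32.0000
ω₃ (RL) = (vx + vy − k·ωz)/r = -0.3200/0.04 = -8.0000
ω₄ (RR) = (vx − vy + k·ωz)/r = -0.7800/0.04 = -19.5000

(4.5000, -32.0000, -8.0000, -19.5000)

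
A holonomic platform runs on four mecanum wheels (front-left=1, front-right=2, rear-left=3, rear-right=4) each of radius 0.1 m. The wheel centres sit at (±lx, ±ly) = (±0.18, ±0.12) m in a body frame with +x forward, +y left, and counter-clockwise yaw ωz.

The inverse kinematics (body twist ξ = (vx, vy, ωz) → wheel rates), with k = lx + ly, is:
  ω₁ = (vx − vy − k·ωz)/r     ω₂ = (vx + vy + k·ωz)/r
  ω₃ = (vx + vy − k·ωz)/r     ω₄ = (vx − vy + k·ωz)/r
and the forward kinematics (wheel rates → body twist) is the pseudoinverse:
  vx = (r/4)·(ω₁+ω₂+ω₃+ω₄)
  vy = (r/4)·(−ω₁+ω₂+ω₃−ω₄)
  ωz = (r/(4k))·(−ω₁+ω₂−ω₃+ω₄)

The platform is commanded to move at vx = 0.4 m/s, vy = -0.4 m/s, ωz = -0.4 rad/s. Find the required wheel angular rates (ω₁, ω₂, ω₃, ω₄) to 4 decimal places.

(9.2000, -1.2000, 1.2000, 6.8000)

k = lx + ly = 0.18 + 0.12 = 0.3000;  k·ωz = 0.3000·-0.4 = -0.1200
ω₁ (FL) = (vx − vy − k·ωz)/r = 0.9200/0.1 = 9.2000
ω₂ (FR) = (vx + vy + k·ωz)/r = -0.1200/0.1 = -1.2000
ω₃ (RL) = (vx + vy − k·ωz)/r = 0.1200/0.1 = 1.2000
ω₄ (RR) = (vx − vy + k·ωz)/r = 0.6800/0.1 = 6.8000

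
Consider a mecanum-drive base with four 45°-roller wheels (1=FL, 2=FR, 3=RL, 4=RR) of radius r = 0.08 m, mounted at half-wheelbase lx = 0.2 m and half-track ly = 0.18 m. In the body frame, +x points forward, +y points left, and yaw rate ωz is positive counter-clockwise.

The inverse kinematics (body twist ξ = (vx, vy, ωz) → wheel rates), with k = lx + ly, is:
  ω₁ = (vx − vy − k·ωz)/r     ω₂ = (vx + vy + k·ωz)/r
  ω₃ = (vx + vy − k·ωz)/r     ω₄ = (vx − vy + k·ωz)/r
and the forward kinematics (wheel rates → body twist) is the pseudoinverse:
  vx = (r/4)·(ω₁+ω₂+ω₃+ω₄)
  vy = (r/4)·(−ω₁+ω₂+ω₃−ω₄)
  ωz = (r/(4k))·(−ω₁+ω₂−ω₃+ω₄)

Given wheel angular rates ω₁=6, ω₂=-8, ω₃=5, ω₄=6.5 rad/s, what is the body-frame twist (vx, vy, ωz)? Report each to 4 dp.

(0.1900, -0.3100, -0.6579)

k = lx + ly = 0.2 + 0.18 = 0.3800
ω₁+ω₂+ω₃+ω₄ = 9.5000  →  vx = (0.08/4)·9.5000 = 0.1900
−ω₁+ω₂+ω₃−ω₄ = -15.5000  →  vy = (0.08/4)·-15.5000 = -0.3100
−ω₁+ω₂−ω₃+ω₄ = -12.5000  →  ωz = (0.08/1.5200)·-12.5000 = -0.6579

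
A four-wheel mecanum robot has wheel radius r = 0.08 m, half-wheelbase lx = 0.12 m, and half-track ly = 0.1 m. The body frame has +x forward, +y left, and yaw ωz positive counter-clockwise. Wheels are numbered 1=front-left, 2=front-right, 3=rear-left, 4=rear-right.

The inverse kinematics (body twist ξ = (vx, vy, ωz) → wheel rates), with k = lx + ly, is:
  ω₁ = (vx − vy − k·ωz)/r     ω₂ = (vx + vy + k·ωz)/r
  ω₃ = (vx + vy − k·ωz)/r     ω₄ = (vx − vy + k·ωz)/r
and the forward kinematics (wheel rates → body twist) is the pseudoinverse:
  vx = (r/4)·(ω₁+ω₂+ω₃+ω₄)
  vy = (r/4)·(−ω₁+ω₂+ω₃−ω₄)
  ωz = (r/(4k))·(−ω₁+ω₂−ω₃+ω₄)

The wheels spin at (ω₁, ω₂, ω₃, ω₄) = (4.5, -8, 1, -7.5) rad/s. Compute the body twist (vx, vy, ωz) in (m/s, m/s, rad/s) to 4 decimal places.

(-0.2000, -0.0800, -1.9091)

k = lx + ly = 0.12 + 0.1 = 0.2200
ω₁+ω₂+ω₃+ω₄ = -10.0000  →  vx = (0.08/4)·-10.0000 = -0.2000
−ω₁+ω₂+ω₃−ω₄ = -4.0000  →  vy = (0.08/4)·-4.0000 = -0.0800
−ω₁+ω₂−ω₃+ω₄ = -21.0000  →  ωz = (0.08/0.8800)·-21.0000 = -1.9091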